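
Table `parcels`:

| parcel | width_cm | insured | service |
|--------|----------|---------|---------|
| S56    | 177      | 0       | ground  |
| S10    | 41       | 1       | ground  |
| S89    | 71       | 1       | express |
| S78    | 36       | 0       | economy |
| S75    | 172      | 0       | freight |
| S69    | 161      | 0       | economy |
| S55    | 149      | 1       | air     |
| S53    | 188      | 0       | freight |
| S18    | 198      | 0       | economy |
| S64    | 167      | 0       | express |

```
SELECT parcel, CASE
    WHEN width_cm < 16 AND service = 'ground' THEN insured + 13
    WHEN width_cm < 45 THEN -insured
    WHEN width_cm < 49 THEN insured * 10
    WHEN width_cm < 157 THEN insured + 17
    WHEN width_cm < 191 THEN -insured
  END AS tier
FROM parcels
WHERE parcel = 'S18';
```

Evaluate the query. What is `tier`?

parcel = S18: width_cm=198, insured=0, service=economy.
width_cm < 16 AND service = 'ground' → false
width_cm < 45 → false
width_cm < 49 → false
width_cm < 157 → false
width_cm < 191 → false
No WHEN matched and there is no ELSE, so the CASE yields NULL.

NULL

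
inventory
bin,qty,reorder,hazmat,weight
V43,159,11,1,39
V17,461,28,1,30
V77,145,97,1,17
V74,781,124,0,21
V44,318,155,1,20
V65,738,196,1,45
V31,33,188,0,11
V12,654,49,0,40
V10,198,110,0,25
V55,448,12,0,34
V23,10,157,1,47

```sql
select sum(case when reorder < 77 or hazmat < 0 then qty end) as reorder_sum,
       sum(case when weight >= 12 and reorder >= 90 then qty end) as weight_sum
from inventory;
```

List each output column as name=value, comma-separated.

reorder_sum=1722, weight_sum=2190

[reorder_sum: reorder < 77 or hazmat < 0]
bin=V43: ✓ → 159
bin=V17: ✓ → 461
bin=V77: ✗
bin=V74: ✗
bin=V44: ✗
bin=V65: ✗
bin=V31: ✗
bin=V12: ✓ → 654
bin=V10: ✗
bin=V55: ✓ → 448
bin=V23: ✗
reorder_sum = 159 + 461 + 654 + 448 = 1722
—
[weight_sum: weight >= 12 and reorder >= 90]
bin=V43: ✗
bin=V17: ✗
bin=V77: ✓ → 145
bin=V74: ✓ → 781
bin=V44: ✓ → 318
bin=V65: ✓ → 738
bin=V31: ✗
bin=V12: ✗
bin=V10: ✓ → 198
bin=V55: ✗
bin=V23: ✓ → 10
weight_sum = 145 + 781 + 318 + 738 + 198 + 10 = 2190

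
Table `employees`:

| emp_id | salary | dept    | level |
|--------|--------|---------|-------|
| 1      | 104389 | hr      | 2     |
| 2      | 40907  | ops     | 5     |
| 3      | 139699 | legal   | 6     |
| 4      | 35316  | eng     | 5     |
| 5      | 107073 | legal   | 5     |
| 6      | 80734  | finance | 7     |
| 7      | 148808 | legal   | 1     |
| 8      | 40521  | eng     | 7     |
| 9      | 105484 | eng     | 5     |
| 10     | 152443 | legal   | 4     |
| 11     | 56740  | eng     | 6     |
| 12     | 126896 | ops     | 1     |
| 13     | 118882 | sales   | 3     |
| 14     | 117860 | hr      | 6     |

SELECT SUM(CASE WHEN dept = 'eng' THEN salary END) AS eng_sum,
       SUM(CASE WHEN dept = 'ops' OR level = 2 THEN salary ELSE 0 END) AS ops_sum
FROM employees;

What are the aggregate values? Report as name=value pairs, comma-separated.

eng_sum=238061, ops_sum=272192

[eng_sum: dept = 'eng']
emp_id=1: ✗
emp_id=2: ✗
emp_id=3: ✗
emp_id=4: ✓ → 35316
emp_id=5: ✗
emp_id=6: ✗
emp_id=7: ✗
emp_id=8: ✓ → 40521
emp_id=9: ✓ → 105484
emp_id=10: ✗
emp_id=11: ✓ → 56740
emp_id=12: ✗
emp_id=13: ✗
emp_id=14: ✗
eng_sum = 35316 + 40521 + 105484 + 56740 = 238061
—
[ops_sum: dept = 'ops' OR level = 2]
emp_id=1: ✓ → 104389
emp_id=2: ✓ → 40907
emp_id=3: ✗
emp_id=4: ✗
emp_id=5: ✗
emp_id=6: ✗
emp_id=7: ✗
emp_id=8: ✗
emp_id=9: ✗
emp_id=10: ✗
emp_id=11: ✗
emp_id=12: ✓ → 126896
emp_id=13: ✗
emp_id=14: ✗
ops_sum = 104389 + 40907 + 126896 = 272192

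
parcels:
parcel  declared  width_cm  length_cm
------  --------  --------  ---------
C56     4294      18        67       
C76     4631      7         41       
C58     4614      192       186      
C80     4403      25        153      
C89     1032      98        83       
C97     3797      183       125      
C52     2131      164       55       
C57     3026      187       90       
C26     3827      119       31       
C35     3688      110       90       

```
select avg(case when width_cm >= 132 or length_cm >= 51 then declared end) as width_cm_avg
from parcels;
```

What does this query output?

3373.125

parcel=C56: ✓ → 4294
parcel=C76: ✗
parcel=C58: ✓ → 4614
parcel=C80: ✓ → 4403
parcel=C89: ✓ → 1032
parcel=C97: ✓ → 3797
parcel=C52: ✓ → 2131
parcel=C57: ✓ → 3026
parcel=C26: ✗
parcel=C35: ✓ → 3688
width_cm_avg = (4294 + 4614 + 4403 + 1032 + 3797 + 2131 + 3026 + 3688) / 8 = 3373.125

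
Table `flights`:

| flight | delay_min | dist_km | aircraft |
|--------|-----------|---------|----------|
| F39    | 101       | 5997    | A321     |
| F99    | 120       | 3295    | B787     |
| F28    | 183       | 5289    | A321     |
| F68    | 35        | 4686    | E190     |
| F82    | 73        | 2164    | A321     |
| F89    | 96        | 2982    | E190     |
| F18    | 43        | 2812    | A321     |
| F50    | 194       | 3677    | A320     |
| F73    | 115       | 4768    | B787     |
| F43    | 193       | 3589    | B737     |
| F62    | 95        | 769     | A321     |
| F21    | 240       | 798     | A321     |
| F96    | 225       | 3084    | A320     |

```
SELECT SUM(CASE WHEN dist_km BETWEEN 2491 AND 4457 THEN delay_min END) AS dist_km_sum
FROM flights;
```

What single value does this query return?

flight=F39: ✗
flight=F99: ✓ → 120
flight=F28: ✗
flight=F68: ✗
flight=F82: ✗
flight=F89: ✓ → 96
flight=F18: ✓ → 43
flight=F50: ✓ → 194
flight=F73: ✗
flight=F43: ✓ → 193
flight=F62: ✗
flight=F21: ✗
flight=F96: ✓ → 225
dist_km_sum = 120 + 96 + 43 + 194 + 193 + 225 = 871

871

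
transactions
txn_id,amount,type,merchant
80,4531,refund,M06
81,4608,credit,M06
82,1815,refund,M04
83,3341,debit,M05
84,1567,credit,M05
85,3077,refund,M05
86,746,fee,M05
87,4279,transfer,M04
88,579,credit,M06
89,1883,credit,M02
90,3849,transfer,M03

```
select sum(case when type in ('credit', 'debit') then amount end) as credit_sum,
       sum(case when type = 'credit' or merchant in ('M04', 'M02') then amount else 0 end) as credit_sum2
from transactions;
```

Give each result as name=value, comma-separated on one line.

credit_sum=11978, credit_sum2=14731

[credit_sum: type in ('credit', 'debit')]
txn_id=80: ✗
txn_id=81: ✓ → 4608
txn_id=82: ✗
txn_id=83: ✓ → 3341
txn_id=84: ✓ → 1567
txn_id=85: ✗
txn_id=86: ✗
txn_id=87: ✗
txn_id=88: ✓ → 579
txn_id=89: ✓ → 1883
txn_id=90: ✗
credit_sum = 4608 + 3341 + 1567 + 579 + 1883 = 11978
—
[credit_sum2: type = 'credit' or merchant in ('M04', 'M02')]
txn_id=80: ✗
txn_id=81: ✓ → 4608
txn_id=82: ✓ → 1815
txn_id=83: ✗
txn_id=84: ✓ → 1567
txn_id=85: ✗
txn_id=86: ✗
txn_id=87: ✓ → 4279
txn_id=88: ✓ → 579
txn_id=89: ✓ → 1883
txn_id=90: ✗
credit_sum2 = 4608 + 1815 + 1567 + 4279 + 579 + 1883 = 14731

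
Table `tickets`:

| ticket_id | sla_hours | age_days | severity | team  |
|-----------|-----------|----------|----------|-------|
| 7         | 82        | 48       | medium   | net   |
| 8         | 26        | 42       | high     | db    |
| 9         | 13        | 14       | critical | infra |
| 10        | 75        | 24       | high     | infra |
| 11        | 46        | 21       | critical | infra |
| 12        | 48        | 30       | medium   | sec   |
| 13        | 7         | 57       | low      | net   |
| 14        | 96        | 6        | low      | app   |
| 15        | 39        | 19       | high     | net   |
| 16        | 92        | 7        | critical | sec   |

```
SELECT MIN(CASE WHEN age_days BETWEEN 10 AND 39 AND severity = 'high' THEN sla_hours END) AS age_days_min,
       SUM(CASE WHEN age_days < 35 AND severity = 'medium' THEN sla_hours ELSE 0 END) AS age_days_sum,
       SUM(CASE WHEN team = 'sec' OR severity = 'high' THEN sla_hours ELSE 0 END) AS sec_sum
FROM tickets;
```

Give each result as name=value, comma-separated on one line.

[age_days_min: age_days BETWEEN 10 AND 39 AND severity = 'high']
ticket_id=7: ✗
ticket_id=8: ✗
ticket_id=9: ✗
ticket_id=10: ✓ → 75
ticket_id=11: ✗
ticket_id=12: ✗
ticket_id=13: ✗
ticket_id=14: ✗
ticket_id=15: ✓ → 39
ticket_id=16: ✗
age_days_min = MIN(75, 39) = 39
—
[age_days_sum: age_days < 35 AND severity = 'medium']
ticket_id=7: ✗
ticket_id=8: ✗
ticket_id=9: ✗
ticket_id=10: ✗
ticket_id=11: ✗
ticket_id=12: ✓ → 48
ticket_id=13: ✗
ticket_id=14: ✗
ticket_id=15: ✗
ticket_id=16: ✗
age_days_sum = 48
—
[sec_sum: team = 'sec' OR severity = 'high']
ticket_id=7: ✗
ticket_id=8: ✓ → 26
ticket_id=9: ✗
ticket_id=10: ✓ → 75
ticket_id=11: ✗
ticket_id=12: ✓ → 48
ticket_id=13: ✗
ticket_id=14: ✗
ticket_id=15: ✓ → 39
ticket_id=16: ✓ → 92
sec_sum = 26 + 75 + 48 + 39 + 92 = 280

age_days_min=39, age_days_sum=48, sec_sum=280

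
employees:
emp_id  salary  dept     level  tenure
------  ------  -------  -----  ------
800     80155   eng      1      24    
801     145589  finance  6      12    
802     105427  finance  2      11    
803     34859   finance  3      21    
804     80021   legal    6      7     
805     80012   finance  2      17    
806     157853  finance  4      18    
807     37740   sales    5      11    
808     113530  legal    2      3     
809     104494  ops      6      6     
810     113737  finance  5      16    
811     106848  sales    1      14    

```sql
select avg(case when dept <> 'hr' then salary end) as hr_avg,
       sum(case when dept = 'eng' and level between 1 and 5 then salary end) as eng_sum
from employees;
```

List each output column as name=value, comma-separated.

hr_avg=96688.75, eng_sum=80155

[hr_avg: dept <> 'hr']
emp_id=800: ✓ → 80155
emp_id=801: ✓ → 145589
emp_id=802: ✓ → 105427
emp_id=803: ✓ → 34859
emp_id=804: ✓ → 80021
emp_id=805: ✓ → 80012
emp_id=806: ✓ → 157853
emp_id=807: ✓ → 37740
emp_id=808: ✓ → 113530
emp_id=809: ✓ → 104494
emp_id=810: ✓ → 113737
emp_id=811: ✓ → 106848
hr_avg = (80155 + 145589 + 105427 + 34859 + 80021 + 80012 + 157853 + 37740 + 113530 + 104494 + 113737 + 106848) / 12 = 96688.75
—
[eng_sum: dept = 'eng' and level between 1 and 5]
emp_id=800: ✓ → 80155
emp_id=801: ✗
emp_id=802: ✗
emp_id=803: ✗
emp_id=804: ✗
emp_id=805: ✗
emp_id=806: ✗
emp_id=807: ✗
emp_id=808: ✗
emp_id=809: ✗
emp_id=810: ✗
emp_id=811: ✗
eng_sum = 80155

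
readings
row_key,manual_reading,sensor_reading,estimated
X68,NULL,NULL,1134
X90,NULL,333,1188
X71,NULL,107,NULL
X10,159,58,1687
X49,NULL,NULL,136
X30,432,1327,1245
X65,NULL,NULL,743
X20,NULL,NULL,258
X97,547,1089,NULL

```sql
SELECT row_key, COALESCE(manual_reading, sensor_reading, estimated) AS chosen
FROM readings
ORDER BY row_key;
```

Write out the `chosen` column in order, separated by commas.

159, 258, 432, 136, 743, 1134, 107, 333, 547

row_key=X10: manual_reading=159 → 159
row_key=X20: manual_reading=NULL, sensor_reading=NULL, estimated=258 → 258
row_key=X30: manual_reading=432 → 432
row_key=X49: manual_reading=NULL, sensor_reading=NULL, estimated=136 → 136
row_key=X65: manual_reading=NULL, sensor_reading=NULL, estimated=743 → 743
row_key=X68: manual_reading=NULL, sensor_reading=NULL, estimated=1134 → 1134
row_key=X71: manual_reading=NULL, sensor_reading=107 → 107
row_key=X90: manual_reading=NULL, sensor_reading=333 → 333
row_key=X97: manual_reading=547 → 547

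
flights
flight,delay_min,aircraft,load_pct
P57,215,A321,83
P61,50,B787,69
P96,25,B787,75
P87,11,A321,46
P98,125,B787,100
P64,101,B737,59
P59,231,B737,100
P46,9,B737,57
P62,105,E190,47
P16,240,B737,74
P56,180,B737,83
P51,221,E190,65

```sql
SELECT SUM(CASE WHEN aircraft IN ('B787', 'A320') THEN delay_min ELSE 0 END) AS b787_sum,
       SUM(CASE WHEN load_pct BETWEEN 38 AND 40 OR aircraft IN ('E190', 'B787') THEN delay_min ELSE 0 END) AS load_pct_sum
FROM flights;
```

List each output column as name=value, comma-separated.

[b787_sum: aircraft IN ('B787', 'A320')]
flight=P57: ✗
flight=P61: ✓ → 50
flight=P96: ✓ → 25
flight=P87: ✗
flight=P98: ✓ → 125
flight=P64: ✗
flight=P59: ✗
flight=P46: ✗
flight=P62: ✗
flight=P16: ✗
flight=P56: ✗
flight=P51: ✗
b787_sum = 50 + 25 + 125 = 200
—
[load_pct_sum: load_pct BETWEEN 38 AND 40 OR aircraft IN ('E190', 'B787')]
flight=P57: ✗
flight=P61: ✓ → 50
flight=P96: ✓ → 25
flight=P87: ✗
flight=P98: ✓ → 125
flight=P64: ✗
flight=P59: ✗
flight=P46: ✗
flight=P62: ✓ → 105
flight=P16: ✗
flight=P56: ✗
flight=P51: ✓ → 221
load_pct_sum = 50 + 25 + 125 + 105 + 221 = 526

b787_sum=200, load_pct_sum=526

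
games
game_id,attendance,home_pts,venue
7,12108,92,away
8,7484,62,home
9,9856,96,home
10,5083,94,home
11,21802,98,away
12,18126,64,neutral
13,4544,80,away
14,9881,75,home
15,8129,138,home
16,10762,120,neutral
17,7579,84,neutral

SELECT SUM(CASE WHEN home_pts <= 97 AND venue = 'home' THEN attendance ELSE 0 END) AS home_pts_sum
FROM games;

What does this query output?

game_id=7: ✗
game_id=8: ✓ → 7484
game_id=9: ✓ → 9856
game_id=10: ✓ → 5083
game_id=11: ✗
game_id=12: ✗
game_id=13: ✗
game_id=14: ✓ → 9881
game_id=15: ✗
game_id=16: ✗
game_id=17: ✗
home_pts_sum = 7484 + 9856 + 5083 + 9881 = 32304

32304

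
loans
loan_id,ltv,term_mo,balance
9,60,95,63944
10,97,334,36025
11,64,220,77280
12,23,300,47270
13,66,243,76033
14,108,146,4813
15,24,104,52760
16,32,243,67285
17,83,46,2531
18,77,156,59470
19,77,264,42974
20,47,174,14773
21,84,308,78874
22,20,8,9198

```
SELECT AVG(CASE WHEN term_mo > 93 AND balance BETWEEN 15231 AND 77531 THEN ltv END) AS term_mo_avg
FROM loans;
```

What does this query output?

loan_id=9: ✓ → 60
loan_id=10: ✓ → 97
loan_id=11: ✓ → 64
loan_id=12: ✓ → 23
loan_id=13: ✓ → 66
loan_id=14: ✗
loan_id=15: ✓ → 24
loan_id=16: ✓ → 32
loan_id=17: ✗
loan_id=18: ✓ → 77
loan_id=19: ✓ → 77
loan_id=20: ✗
loan_id=21: ✗
loan_id=22: ✗
term_mo_avg = (60 + 97 + 64 + 23 + 66 + 24 + 32 + 77 + 77) / 9 = 57.7777777778

57.7777777778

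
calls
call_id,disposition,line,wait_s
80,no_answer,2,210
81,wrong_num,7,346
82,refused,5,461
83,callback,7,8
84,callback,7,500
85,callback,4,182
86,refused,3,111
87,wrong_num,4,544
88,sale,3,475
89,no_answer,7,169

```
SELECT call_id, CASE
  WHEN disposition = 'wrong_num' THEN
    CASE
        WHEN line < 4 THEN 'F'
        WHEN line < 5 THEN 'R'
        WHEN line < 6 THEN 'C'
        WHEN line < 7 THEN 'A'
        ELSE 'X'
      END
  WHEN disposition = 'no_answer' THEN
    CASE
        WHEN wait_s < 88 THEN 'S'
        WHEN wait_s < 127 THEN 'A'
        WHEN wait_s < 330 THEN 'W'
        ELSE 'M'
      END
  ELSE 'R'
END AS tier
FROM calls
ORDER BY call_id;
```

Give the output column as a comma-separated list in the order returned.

W, X, R, R, R, R, R, R, R, W

call_id=80: disposition='no_answer' → inner[wait_s < 330] → W
call_id=81: disposition='wrong_num' → inner[ELSE] → X
call_id=82: disposition='refused' → outer ELSE → R
call_id=83: disposition='callback' → outer ELSE → R
call_id=84: disposition='callback' → outer ELSE → R
call_id=85: disposition='callback' → outer ELSE → R
call_id=86: disposition='refused' → outer ELSE → R
call_id=87: disposition='wrong_num' → inner[line < 5] → R
call_id=88: disposition='sale' → outer ELSE → R
call_id=89: disposition='no_answer' → inner[wait_s < 330] → W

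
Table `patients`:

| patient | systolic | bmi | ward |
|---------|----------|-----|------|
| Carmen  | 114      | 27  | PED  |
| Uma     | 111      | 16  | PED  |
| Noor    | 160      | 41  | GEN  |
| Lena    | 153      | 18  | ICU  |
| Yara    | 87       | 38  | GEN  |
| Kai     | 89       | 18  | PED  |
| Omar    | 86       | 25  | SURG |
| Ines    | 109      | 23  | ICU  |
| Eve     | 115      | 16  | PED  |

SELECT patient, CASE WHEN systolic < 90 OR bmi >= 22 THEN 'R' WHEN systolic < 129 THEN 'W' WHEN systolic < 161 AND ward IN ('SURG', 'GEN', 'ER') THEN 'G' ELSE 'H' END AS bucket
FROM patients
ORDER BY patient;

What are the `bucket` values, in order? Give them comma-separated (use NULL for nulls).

patient=Carmen: systolic < 90 OR bmi >= 22 → R
patient=Eve: systolic < 129 → W
patient=Ines: systolic < 90 OR bmi >= 22 → R
patient=Kai: systolic < 90 OR bmi >= 22 → R
patient=Lena: ELSE → H
patient=Noor: systolic < 90 OR bmi >= 22 → R
patient=Omar: systolic < 90 OR bmi >= 22 → R
patient=Uma: systolic < 129 → W
patient=Yara: systolic < 90 OR bmi >= 22 → R

R, W, R, R, H, R, R, W, R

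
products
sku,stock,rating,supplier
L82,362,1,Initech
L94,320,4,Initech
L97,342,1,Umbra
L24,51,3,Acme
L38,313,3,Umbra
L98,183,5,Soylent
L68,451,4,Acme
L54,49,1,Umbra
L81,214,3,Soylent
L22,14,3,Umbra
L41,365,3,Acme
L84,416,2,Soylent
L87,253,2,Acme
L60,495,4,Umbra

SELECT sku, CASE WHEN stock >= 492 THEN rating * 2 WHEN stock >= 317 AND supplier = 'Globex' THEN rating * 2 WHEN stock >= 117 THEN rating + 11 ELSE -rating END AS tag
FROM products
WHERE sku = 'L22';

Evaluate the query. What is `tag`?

sku = L22: stock=14, rating=3, supplier=Umbra.
stock >= 492 → false
stock >= 317 AND supplier = 'Globex' → false
stock >= 117 → false
No prior WHEN matched → ELSE → -3

-3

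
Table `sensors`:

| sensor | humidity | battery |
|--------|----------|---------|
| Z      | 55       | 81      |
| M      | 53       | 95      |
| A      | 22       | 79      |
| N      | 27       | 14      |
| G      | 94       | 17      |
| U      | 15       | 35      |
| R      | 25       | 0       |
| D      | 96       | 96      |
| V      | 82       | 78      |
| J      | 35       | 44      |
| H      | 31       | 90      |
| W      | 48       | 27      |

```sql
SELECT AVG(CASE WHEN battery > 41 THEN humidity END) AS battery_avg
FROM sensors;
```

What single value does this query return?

53.4285714286

sensor=Z: ✓ → 55
sensor=M: ✓ → 53
sensor=A: ✓ → 22
sensor=N: ✗
sensor=G: ✗
sensor=U: ✗
sensor=R: ✗
sensor=D: ✓ → 96
sensor=V: ✓ → 82
sensor=J: ✓ → 35
sensor=H: ✓ → 31
sensor=W: ✗
battery_avg = (55 + 53 + 22 + 96 + 82 + 35 + 31) / 7 = 53.4285714286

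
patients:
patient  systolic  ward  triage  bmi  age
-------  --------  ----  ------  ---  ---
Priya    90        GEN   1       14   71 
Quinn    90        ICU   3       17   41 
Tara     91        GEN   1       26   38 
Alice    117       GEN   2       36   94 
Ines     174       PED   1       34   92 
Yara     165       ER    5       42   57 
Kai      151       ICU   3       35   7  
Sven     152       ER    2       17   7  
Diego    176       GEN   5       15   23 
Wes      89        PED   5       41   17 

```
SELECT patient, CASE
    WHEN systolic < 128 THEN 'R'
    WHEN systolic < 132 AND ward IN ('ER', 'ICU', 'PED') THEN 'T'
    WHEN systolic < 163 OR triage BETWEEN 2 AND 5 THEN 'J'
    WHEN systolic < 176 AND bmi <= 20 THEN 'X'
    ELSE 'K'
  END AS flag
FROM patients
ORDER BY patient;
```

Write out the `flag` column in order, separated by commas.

R, J, K, J, R, R, J, R, R, J

patient=Alice: systolic < 128 → R
patient=Diego: systolic < 163 OR triage BETWEEN 2 AND 5 → J
patient=Ines: ELSE → K
patient=Kai: systolic < 163 OR triage BETWEEN 2 AND 5 → J
patient=Priya: systolic < 128 → R
patient=Quinn: systolic < 128 → R
patient=Sven: systolic < 163 OR triage BETWEEN 2 AND 5 → J
patient=Tara: systolic < 128 → R
patient=Wes: systolic < 128 → R
patient=Yara: systolic < 163 OR triage BETWEEN 2 AND 5 → J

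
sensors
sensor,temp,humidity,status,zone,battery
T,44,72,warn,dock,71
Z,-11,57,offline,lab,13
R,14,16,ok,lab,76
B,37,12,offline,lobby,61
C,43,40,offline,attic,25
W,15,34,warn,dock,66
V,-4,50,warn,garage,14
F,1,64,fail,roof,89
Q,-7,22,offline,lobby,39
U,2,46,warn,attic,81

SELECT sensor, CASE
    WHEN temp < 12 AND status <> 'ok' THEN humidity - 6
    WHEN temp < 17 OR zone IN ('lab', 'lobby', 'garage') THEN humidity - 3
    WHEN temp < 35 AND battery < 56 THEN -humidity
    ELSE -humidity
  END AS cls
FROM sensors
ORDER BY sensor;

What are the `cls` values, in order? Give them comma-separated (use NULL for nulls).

sensor=B: temp < 17 OR zone IN ('lab', 'lobby', 'garage') → 9
sensor=C: ELSE → -40
sensor=F: temp < 12 AND status <> 'ok' → 58
sensor=Q: temp < 12 AND status <> 'ok' → 16
sensor=R: temp < 17 OR zone IN ('lab', 'lobby', 'garage') → 13
sensor=T: ELSE → -72
sensor=U: temp < 12 AND status <> 'ok' → 40
sensor=V: temp < 12 AND status <> 'ok' → 44
sensor=W: temp < 17 OR zone IN ('lab', 'lobby', 'garage') → 31
sensor=Z: temp < 12 AND status <> 'ok' → 51

9, -40, 58, 16, 13, -72, 40, 44, 31, 51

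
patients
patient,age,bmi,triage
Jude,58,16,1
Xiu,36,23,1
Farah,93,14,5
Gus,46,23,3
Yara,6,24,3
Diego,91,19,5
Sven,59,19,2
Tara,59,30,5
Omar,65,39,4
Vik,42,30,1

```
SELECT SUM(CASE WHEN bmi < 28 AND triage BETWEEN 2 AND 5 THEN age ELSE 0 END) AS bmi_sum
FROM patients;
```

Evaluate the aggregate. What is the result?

295

patient=Jude: ✗
patient=Xiu: ✗
patient=Farah: ✓ → 93
patient=Gus: ✓ → 46
patient=Yara: ✓ → 6
patient=Diego: ✓ → 91
patient=Sven: ✓ → 59
patient=Tara: ✗
patient=Omar: ✗
patient=Vik: ✗
bmi_sum = 93 + 46 + 6 + 91 + 59 = 295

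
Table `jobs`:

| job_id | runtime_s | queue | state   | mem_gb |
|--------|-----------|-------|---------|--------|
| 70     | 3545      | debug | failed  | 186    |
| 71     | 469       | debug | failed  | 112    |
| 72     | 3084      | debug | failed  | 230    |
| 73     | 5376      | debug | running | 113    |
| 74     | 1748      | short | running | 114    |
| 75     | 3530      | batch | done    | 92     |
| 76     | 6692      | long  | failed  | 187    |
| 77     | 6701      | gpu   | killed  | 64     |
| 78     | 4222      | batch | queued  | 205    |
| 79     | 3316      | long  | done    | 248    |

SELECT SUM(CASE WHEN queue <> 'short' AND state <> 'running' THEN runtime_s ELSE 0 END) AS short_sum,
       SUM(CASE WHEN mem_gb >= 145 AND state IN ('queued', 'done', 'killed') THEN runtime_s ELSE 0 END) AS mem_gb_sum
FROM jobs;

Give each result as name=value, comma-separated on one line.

[short_sum: queue <> 'short' AND state <> 'running']
job_id=70: ✓ → 3545
job_id=71: ✓ → 469
job_id=72: ✓ → 3084
job_id=73: ✗
job_id=74: ✗
job_id=75: ✓ → 3530
job_id=76: ✓ → 6692
job_id=77: ✓ → 6701
job_id=78: ✓ → 4222
job_id=79: ✓ → 3316
short_sum = 3545 + 469 + 3084 + 3530 + 6692 + 6701 + 4222 + 3316 = 31559
—
[mem_gb_sum: mem_gb >= 145 AND state IN ('queued', 'done', 'killed')]
job_id=70: ✗
job_id=71: ✗
job_id=72: ✗
job_id=73: ✗
job_id=74: ✗
job_id=75: ✗
job_id=76: ✗
job_id=77: ✗
job_id=78: ✓ → 4222
job_id=79: ✓ → 3316
mem_gb_sum = 4222 + 3316 = 7538

short_sum=31559, mem_gb_sum=7538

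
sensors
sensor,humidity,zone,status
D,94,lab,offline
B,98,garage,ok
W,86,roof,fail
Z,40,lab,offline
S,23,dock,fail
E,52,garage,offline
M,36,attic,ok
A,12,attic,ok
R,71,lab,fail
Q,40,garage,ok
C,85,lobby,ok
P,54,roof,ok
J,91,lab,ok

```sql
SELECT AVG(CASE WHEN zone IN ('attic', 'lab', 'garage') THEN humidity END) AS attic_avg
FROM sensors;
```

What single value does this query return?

59.3333333333

sensor=D: ✓ → 94
sensor=B: ✓ → 98
sensor=W: ✗
sensor=Z: ✓ → 40
sensor=S: ✗
sensor=E: ✓ → 52
sensor=M: ✓ → 36
sensor=A: ✓ → 12
sensor=R: ✓ → 71
sensor=Q: ✓ → 40
sensor=C: ✗
sensor=P: ✗
sensor=J: ✓ → 91
attic_avg = (94 + 98 + 40 + 52 + 36 + 12 + 71 + 40 + 91) / 9 = 59.3333333333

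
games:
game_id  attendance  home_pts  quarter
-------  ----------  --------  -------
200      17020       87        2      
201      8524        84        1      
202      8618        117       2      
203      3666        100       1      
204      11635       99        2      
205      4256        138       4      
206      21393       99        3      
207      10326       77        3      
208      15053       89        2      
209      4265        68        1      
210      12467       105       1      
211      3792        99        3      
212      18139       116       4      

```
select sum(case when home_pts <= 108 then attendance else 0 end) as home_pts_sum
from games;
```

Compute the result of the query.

game_id=200: ✓ → 17020
game_id=201: ✓ → 8524
game_id=202: ✗
game_id=203: ✓ → 3666
game_id=204: ✓ → 11635
game_id=205: ✗
game_id=206: ✓ → 21393
game_id=207: ✓ → 10326
game_id=208: ✓ → 15053
game_id=209: ✓ → 4265
game_id=210: ✓ → 12467
game_id=211: ✓ → 3792
game_id=212: ✗
home_pts_sum = 17020 + 8524 + 3666 + 11635 + 21393 + 10326 + 15053 + 4265 + 12467 + 3792 = 108141

108141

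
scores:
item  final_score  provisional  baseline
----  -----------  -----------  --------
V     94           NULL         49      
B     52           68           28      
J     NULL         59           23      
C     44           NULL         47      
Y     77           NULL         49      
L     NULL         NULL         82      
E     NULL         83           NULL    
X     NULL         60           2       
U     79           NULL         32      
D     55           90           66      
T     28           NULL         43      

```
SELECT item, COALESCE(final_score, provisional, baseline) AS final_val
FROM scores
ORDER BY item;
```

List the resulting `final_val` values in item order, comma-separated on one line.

item=B: final_score=52 → 52
item=C: final_score=44 → 44
item=D: final_score=55 → 55
item=E: final_score=NULL, provisional=83 → 83
item=J: final_score=NULL, provisional=59 → 59
item=L: final_score=NULL, provisional=NULL, baseline=82 → 82
item=T: final_score=28 → 28
item=U: final_score=79 → 79
item=V: final_score=94 → 94
item=X: final_score=NULL, provisional=60 → 60
item=Y: final_score=77 → 77

52, 44, 55, 83, 59, 82, 28, 79, 94, 60, 77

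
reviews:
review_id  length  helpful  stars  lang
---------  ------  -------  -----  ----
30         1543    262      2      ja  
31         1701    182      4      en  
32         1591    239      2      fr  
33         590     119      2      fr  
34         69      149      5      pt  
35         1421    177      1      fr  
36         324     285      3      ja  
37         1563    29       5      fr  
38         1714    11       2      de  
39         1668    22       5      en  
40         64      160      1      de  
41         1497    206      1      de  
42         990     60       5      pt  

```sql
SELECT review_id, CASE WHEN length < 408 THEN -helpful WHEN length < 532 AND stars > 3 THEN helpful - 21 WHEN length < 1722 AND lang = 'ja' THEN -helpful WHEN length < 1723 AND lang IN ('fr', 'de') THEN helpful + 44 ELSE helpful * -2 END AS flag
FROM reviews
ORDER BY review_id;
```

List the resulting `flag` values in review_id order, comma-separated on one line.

review_id=30: length < 1722 AND lang = 'ja' → -262
review_id=31: ELSE → -364
review_id=32: length < 1723 AND lang IN ('fr', 'de') → 283
review_id=33: length < 1723 AND lang IN ('fr', 'de') → 163
review_id=34: length < 408 → -149
review_id=35: length < 1723 AND lang IN ('fr', 'de') → 221
review_id=36: length < 408 → -285
review_id=37: length < 1723 AND lang IN ('fr', 'de') → 73
review_id=38: length < 1723 AND lang IN ('fr', 'de') → 55
review_id=39: ELSE → -44
review_id=40: length < 408 → -160
review_id=41: length < 1723 AND lang IN ('fr', 'de') → 250
review_id=42: ELSE → -120

-262, -364, 283, 163, -149, 221, -285, 73, 55, -44, -160, 250, -120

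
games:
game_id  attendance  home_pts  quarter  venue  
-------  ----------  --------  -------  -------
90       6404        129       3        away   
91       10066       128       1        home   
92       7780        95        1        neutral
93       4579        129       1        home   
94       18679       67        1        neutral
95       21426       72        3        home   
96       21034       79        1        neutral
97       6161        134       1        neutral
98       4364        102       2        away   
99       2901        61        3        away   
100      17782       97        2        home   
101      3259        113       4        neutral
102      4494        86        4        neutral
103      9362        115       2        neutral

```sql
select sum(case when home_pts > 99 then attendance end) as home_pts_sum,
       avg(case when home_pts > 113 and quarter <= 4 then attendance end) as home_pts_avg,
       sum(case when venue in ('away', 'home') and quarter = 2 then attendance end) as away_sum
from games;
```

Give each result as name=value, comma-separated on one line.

home_pts_sum=44195, home_pts_avg=7314.4, away_sum=22146

[home_pts_sum: home_pts > 99]
game_id=90: ✓ → 6404
game_id=91: ✓ → 10066
game_id=92: ✗
game_id=93: ✓ → 4579
game_id=94: ✗
game_id=95: ✗
game_id=96: ✗
game_id=97: ✓ → 6161
game_id=98: ✓ → 4364
game_id=99: ✗
game_id=100: ✗
game_id=101: ✓ → 3259
game_id=102: ✗
game_id=103: ✓ → 9362
home_pts_sum = 6404 + 10066 + 4579 + 6161 + 4364 + 3259 + 9362 = 44195
—
[home_pts_avg: home_pts > 113 and quarter <= 4]
game_id=90: ✓ → 6404
game_id=91: ✓ → 10066
game_id=92: ✗
game_id=93: ✓ → 4579
game_id=94: ✗
game_id=95: ✗
game_id=96: ✗
game_id=97: ✓ → 6161
game_id=98: ✗
game_id=99: ✗
game_id=100: ✗
game_id=101: ✗
game_id=102: ✗
game_id=103: ✓ → 9362
home_pts_avg = (6404 + 10066 + 4579 + 6161 + 9362) / 5 = 7314.4
—
[away_sum: venue in ('away', 'home') and quarter = 2]
game_id=90: ✗
game_id=91: ✗
game_id=92: ✗
game_id=93: ✗
game_id=94: ✗
game_id=95: ✗
game_id=96: ✗
game_id=97: ✗
game_id=98: ✓ → 4364
game_id=99: ✗
game_id=100: ✓ → 17782
game_id=101: ✗
game_id=102: ✗
game_id=103: ✗
away_sum = 4364 + 17782 = 22146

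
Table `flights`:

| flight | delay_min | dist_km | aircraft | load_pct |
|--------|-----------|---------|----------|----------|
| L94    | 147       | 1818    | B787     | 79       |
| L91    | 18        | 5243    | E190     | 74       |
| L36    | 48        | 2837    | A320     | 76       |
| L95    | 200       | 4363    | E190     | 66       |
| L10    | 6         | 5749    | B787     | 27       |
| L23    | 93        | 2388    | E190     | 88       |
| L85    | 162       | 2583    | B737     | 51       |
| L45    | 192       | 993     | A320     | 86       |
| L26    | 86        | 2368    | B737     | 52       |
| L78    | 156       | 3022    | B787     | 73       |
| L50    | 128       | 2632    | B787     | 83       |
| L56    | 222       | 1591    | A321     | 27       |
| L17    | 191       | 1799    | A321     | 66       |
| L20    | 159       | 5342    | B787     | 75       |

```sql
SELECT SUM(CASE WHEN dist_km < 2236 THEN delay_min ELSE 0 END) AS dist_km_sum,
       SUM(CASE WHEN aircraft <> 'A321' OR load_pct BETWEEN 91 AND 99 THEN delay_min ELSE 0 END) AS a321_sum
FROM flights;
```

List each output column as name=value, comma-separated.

dist_km_sum=752, a321_sum=1395

[dist_km_sum: dist_km < 2236]
flight=L94: ✓ → 147
flight=L91: ✗
flight=L36: ✗
flight=L95: ✗
flight=L10: ✗
flight=L23: ✗
flight=L85: ✗
flight=L45: ✓ → 192
flight=L26: ✗
flight=L78: ✗
flight=L50: ✗
flight=L56: ✓ → 222
flight=L17: ✓ → 191
flight=L20: ✗
dist_km_sum = 147 + 192 + 222 + 191 = 752
—
[a321_sum: aircraft <> 'A321' OR load_pct BETWEEN 91 AND 99]
flight=L94: ✓ → 147
flight=L91: ✓ → 18
flight=L36: ✓ → 48
flight=L95: ✓ → 200
flight=L10: ✓ → 6
flight=L23: ✓ → 93
flight=L85: ✓ → 162
flight=L45: ✓ → 192
flight=L26: ✓ → 86
flight=L78: ✓ → 156
flight=L50: ✓ → 128
flight=L56: ✗
flight=L17: ✗
flight=L20: ✓ → 159
a321_sum = 147 + 18 + 48 + 200 + 6 + 93 + 162 + 192 + 86 + 156 + 128 + 159 = 1395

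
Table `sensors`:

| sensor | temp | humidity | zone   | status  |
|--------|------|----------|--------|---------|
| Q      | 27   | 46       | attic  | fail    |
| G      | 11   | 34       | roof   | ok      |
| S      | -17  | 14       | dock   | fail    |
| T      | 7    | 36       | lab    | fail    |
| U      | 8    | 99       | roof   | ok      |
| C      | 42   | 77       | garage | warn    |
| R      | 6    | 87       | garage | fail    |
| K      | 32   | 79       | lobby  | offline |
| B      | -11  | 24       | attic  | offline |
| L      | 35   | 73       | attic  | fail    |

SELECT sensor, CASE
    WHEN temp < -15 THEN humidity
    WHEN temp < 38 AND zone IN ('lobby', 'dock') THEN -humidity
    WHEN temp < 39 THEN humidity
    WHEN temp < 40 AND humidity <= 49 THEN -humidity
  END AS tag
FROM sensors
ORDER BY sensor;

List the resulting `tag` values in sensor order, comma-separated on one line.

sensor=B: temp < 39 → 24
sensor=C: (no match → NULL) → NULL
sensor=G: temp < 39 → 34
sensor=K: temp < 38 AND zone IN ('lobby', 'dock') → -79
sensor=L: temp < 39 → 73
sensor=Q: temp < 39 → 46
sensor=R: temp < 39 → 87
sensor=S: temp < -15 → 14
sensor=T: temp < 39 → 36
sensor=U: temp < 39 → 99

24, NULL, 34, -79, 73, 46, 87, 14, 36, 99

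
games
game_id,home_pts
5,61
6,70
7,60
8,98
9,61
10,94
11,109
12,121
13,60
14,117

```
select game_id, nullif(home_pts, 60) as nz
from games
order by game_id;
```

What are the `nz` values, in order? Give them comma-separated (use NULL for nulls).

game_id=5: home_pts=61 vs 60: differ → 61
game_id=6: home_pts=70 vs 60: differ → 70
game_id=7: home_pts=60 vs 60: equal → NULL
game_id=8: home_pts=98 vs 60: differ → 98
game_id=9: home_pts=61 vs 60: differ → 61
game_id=10: home_pts=94 vs 60: differ → 94
game_id=11: home_pts=109 vs 60: differ → 109
game_id=12: home_pts=121 vs 60: differ → 121
game_id=13: home_pts=60 vs 60: equal → NULL
game_id=14: home_pts=117 vs 60: differ → 117

61, 70, NULL, 98, 61, 94, 109, 121, NULL, 117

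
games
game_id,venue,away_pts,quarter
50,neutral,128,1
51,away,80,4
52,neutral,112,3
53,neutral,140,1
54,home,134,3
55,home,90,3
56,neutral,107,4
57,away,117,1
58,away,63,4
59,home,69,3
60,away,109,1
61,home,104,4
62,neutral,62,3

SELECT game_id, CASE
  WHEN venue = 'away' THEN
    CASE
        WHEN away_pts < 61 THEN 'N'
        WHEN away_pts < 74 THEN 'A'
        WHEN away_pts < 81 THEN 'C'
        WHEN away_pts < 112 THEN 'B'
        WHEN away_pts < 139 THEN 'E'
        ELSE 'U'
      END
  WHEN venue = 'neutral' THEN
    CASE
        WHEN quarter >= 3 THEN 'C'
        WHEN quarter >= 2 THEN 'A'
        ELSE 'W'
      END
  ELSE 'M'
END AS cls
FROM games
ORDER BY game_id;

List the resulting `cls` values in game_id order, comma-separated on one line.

W, C, C, W, M, M, C, E, A, M, B, M, C

game_id=50: venue='neutral' → inner[ELSE] → W
game_id=51: venue='away' → inner[away_pts < 81] → C
game_id=52: venue='neutral' → inner[quarter >= 3] → C
game_id=53: venue='neutral' → inner[ELSE] → W
game_id=54: venue='home' → outer ELSE → M
game_id=55: venue='home' → outer ELSE → M
game_id=56: venue='neutral' → inner[quarter >= 3] → C
game_id=57: venue='away' → inner[away_pts < 139] → E
game_id=58: venue='away' → inner[away_pts < 74] → A
game_id=59: venue='home' → outer ELSE → M
game_id=60: venue='away' → inner[away_pts < 112] → B
game_id=61: venue='home' → outer ELSE → M
game_id=62: venue='neutral' → inner[quarter >= 3] → C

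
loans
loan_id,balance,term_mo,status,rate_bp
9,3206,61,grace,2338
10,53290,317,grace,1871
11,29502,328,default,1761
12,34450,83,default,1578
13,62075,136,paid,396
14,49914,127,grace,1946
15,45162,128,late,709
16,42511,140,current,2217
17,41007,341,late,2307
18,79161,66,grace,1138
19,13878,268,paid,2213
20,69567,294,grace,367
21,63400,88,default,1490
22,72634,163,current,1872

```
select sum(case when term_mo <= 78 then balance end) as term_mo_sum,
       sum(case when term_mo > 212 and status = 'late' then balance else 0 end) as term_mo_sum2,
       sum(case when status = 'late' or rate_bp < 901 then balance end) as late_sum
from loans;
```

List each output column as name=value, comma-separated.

[term_mo_sum: term_mo <= 78]
loan_id=9: ✓ → 3206
loan_id=10: ✗
loan_id=11: ✗
loan_id=12: ✗
loan_id=13: ✗
loan_id=14: ✗
loan_id=15: ✗
loan_id=16: ✗
loan_id=17: ✗
loan_id=18: ✓ → 79161
loan_id=19: ✗
loan_id=20: ✗
loan_id=21: ✗
loan_id=22: ✗
term_mo_sum = 3206 + 79161 = 82367
—
[term_mo_sum2: term_mo > 212 and status = 'late']
loan_id=9: ✗
loan_id=10: ✗
loan_id=11: ✗
loan_id=12: ✗
loan_id=13: ✗
loan_id=14: ✗
loan_id=15: ✗
loan_id=16: ✗
loan_id=17: ✓ → 41007
loan_id=18: ✗
loan_id=19: ✗
loan_id=20: ✗
loan_id=21: ✗
loan_id=22: ✗
term_mo_sum2 = 41007
—
[late_sum: status = 'late' or rate_bp < 901]
loan_id=9: ✗
loan_id=10: ✗
loan_id=11: ✗
loan_id=12: ✗
loan_id=13: ✓ → 62075
loan_id=14: ✗
loan_id=15: ✓ → 45162
loan_id=16: ✗
loan_id=17: ✓ → 41007
loan_id=18: ✗
loan_id=19: ✗
loan_id=20: ✓ → 69567
loan_id=21: ✗
loan_id=22: ✗
late_sum = 62075 + 45162 + 41007 + 69567 = 217811

term_mo_sum=82367, term_mo_sum2=41007, late_sum=217811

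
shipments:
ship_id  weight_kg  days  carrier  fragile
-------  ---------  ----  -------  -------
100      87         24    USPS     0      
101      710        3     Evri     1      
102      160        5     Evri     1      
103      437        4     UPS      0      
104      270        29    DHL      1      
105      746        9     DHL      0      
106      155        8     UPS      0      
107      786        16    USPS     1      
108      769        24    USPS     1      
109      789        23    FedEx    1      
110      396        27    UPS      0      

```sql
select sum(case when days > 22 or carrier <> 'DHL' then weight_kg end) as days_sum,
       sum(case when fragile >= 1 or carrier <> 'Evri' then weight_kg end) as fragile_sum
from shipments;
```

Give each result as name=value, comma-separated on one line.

[days_sum: days > 22 or carrier <> 'DHL']
ship_id=100: ✓ → 87
ship_id=101: ✓ → 710
ship_id=102: ✓ → 160
ship_id=103: ✓ → 437
ship_id=104: ✓ → 270
ship_id=105: ✗
ship_id=106: ✓ → 155
ship_id=107: ✓ → 786
ship_id=108: ✓ → 769
ship_id=109: ✓ → 789
ship_id=110: ✓ → 396
days_sum = 87 + 710 + 160 + 437 + 270 + 155 + 786 + 769 + 789 + 396 = 4559
—
[fragile_sum: fragile >= 1 or carrier <> 'Evri']
ship_id=100: ✓ → 87
ship_id=101: ✓ → 710
ship_id=102: ✓ → 160
ship_id=103: ✓ → 437
ship_id=104: ✓ → 270
ship_id=105: ✓ → 746
ship_id=106: ✓ → 155
ship_id=107: ✓ → 786
ship_id=108: ✓ → 769
ship_id=109: ✓ → 789
ship_id=110: ✓ → 396
fragile_sum = 87 + 710 + 160 + 437 + 270 + 746 + 155 + 786 + 769 + 789 + 396 = 5305

days_sum=4559, fragile_sum=5305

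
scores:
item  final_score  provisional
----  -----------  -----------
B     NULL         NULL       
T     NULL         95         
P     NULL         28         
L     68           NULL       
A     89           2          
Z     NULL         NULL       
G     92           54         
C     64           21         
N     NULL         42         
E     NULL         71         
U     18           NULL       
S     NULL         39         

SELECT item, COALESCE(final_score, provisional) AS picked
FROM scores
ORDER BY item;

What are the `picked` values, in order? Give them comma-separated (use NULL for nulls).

item=A: final_score=89 → 89
item=B: final_score=NULL, provisional=NULL (all NULL) → NULL
item=C: final_score=64 → 64
item=E: final_score=NULL, provisional=71 → 71
item=G: final_score=92 → 92
item=L: final_score=68 → 68
item=N: final_score=NULL, provisional=42 → 42
item=P: final_score=NULL, provisional=28 → 28
item=S: final_score=NULL, provisional=39 → 39
item=T: final_score=NULL, provisional=95 → 95
item=U: final_score=18 → 18
item=Z: final_score=NULL, provisional=NULL (all NULL) → NULL

89, NULL, 64, 71, 92, 68, 42, 28, 39, 95, 18, NULL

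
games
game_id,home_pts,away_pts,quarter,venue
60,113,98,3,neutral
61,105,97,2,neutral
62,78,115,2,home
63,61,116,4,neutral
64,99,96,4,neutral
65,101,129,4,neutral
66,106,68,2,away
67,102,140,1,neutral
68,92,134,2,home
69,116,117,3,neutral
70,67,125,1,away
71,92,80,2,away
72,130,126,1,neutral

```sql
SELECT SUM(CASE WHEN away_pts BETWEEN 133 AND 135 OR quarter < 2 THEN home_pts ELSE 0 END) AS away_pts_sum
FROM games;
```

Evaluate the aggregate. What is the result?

game_id=60: ✗
game_id=61: ✗
game_id=62: ✗
game_id=63: ✗
game_id=64: ✗
game_id=65: ✗
game_id=66: ✗
game_id=67: ✓ → 102
game_id=68: ✓ → 92
game_id=69: ✗
game_id=70: ✓ → 67
game_id=71: ✗
game_id=72: ✓ → 130
away_pts_sum = 102 + 92 + 67 + 130 = 391

391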